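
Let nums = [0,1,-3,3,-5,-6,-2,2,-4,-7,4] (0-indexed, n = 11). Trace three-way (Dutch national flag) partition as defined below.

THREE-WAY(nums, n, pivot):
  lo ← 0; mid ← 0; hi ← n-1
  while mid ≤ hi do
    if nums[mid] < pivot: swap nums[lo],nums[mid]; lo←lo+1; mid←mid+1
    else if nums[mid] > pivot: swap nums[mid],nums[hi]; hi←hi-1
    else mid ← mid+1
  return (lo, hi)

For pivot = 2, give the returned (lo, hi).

lo=0 mid=0 hi=10
0<2: swap(0,0), lo=1 mid=1 ⇒ [0,1,-3,3,-5,-6,-2,2,-4,-7,4]
1<2: swap(1,1), lo=2 mid=2 ⇒ [0,1,-3,3,-5,-6,-2,2,-4,-7,4]
-3<2: swap(2,2), lo=3 mid=3 ⇒ [0,1,-3,3,-5,-6,-2,2,-4,-7,4]
3>2: swap(3,10), hi=9 ⇒ [0,1,-3,4,-5,-6,-2,2,-4,-7,3]
4>2: swap(3,9), hi=8 ⇒ [0,1,-3,-7,-5,-6,-2,2,-4,4,3]
-7<2: swap(3,3), lo=4 mid=4 ⇒ [0,1,-3,-7,-5,-6,-2,2,-4,4,3]
-5<2: swap(4,4), lo=5 mid=5 ⇒ [0,1,-3,-7,-5,-6,-2,2,-4,4,3]
-6<2: swap(5,5), lo=6 mid=6 ⇒ [0,1,-3,-7,-5,-6,-2,2,-4,4,3]
-2<2: swap(6,6), lo=7 mid=7 ⇒ [0,1,-3,-7,-5,-6,-2,2,-4,4,3]
2=2: mid=8
-4<2: swap(7,8), lo=8 mid=9 ⇒ [0,1,-3,-7,-5,-6,-2,-4,2,4,3]
done. lo=8 hi=8; nums=[0,1,-3,-7,-5,-6,-2,-4,2,4,3]

(8, 8)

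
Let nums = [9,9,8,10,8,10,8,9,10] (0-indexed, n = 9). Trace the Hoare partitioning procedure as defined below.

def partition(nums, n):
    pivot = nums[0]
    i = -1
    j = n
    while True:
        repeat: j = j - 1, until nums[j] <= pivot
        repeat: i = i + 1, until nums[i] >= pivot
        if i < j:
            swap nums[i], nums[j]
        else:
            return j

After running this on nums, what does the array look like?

[9,8,8,8,10,10,9,9,10]

pivot=9
j stops at 7 (9), i stops at 0 (9); swap ⇒ [9,9,8,10,8,10,8,9,10]
j stops at 6 (8), i stops at 1 (9); swap ⇒ [9,8,8,10,8,10,9,9,10]
j stops at 4 (8), i stops at 3 (10); swap ⇒ [9,8,8,8,10,10,9,9,10]
j stops at 3, i stops at 4; i≥j ⇒ return 3. nums=[9,8,8,8,10,10,9,9,10]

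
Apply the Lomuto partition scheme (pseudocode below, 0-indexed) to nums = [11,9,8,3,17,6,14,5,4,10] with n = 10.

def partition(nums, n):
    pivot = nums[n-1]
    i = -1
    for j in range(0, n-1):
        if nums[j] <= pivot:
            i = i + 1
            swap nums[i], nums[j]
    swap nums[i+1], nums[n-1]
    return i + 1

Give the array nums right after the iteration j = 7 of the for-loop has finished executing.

pivot=10, i=-1
j=0: 11>10, skip
j=1: 9≤10, i=0, swap(0,1) ⇒ [9,11,8,3,17,6,14,5,4,10]
j=2: 8≤10, i=1, swap(1,2) ⇒ [9,8,11,3,17,6,14,5,4,10]
j=3: 3≤10, i=2, swap(2,3) ⇒ [9,8,3,11,17,6,14,5,4,10]
j=4: 17>10, skip
j=5: 6≤10, i=3, swap(3,5) ⇒ [9,8,3,6,17,11,14,5,4,10]
j=6: 14>10, skip
j=7: 5≤10, i=4, swap(4,7) ⇒ [9,8,3,6,5,11,14,17,4,10]
(after j=7) nums = [9,8,3,6,5,11,14,17,4,10]

[9,8,3,6,5,11,14,17,4,10]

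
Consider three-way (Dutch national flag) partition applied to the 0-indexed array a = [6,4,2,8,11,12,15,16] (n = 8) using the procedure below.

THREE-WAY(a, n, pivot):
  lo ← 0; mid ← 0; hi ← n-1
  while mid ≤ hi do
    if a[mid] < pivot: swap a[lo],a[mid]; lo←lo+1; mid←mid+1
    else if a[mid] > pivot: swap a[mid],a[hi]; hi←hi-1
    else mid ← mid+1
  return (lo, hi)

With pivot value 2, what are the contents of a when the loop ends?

[2,4,8,11,12,15,16,6]

pivot = 2; lo=0, mid=0, hi=7
a[mid]=6>2: swap a[0],a[7]; hi=6 → [16,4,2,8,11,12,15,6]
a[mid]=16>2: swap a[0],a[6]; hi=5 → [15,4,2,8,11,12,16,6]
a[mid]=15>2: swap a[0],a[5]; hi=4 → [12,4,2,8,11,15,16,6]
a[mid]=12>2: swap a[0],a[4]; hi=3 → [11,4,2,8,12,15,16,6]
a[mid]=11>2: swap a[0],a[3]; hi=2 → [8,4,2,11,12,15,16,6]
a[mid]=8>2: swap a[0],a[2]; hi=1 → [2,4,8,11,12,15,16,6]
a[mid]=2=2: mid=1
a[mid]=4>2: swap a[1],a[1]; hi=0 → [2,4,8,11,12,15,16,6]
end: lo=0, hi=0; a = [2,4,8,11,12,15,16,6]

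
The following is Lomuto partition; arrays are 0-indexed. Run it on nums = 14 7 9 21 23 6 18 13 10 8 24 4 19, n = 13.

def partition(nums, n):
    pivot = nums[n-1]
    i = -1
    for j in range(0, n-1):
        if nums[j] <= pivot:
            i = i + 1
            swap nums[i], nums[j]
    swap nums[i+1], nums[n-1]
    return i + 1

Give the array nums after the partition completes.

pivot=19, i=-1
j=0: 14≤19, i=0, swap(0,0) ⇒ 14 7 9 21 23 6 18 13 10 8 24 4 19
j=1: 7≤19, i=1, swap(1,1) ⇒ 14 7 9 21 23 6 18 13 10 8 24 4 19
j=2: 9≤19, i=2, swap(2,2) ⇒ 14 7 9 21 23 6 18 13 10 8 24 4 19
j=3: 21>19, skip
j=4: 23>19, skip
j=5: 6≤19, i=3, swap(3,5) ⇒ 14 7 9 6 23 21 18 13 10 8 24 4 19
j=6: 18≤19, i=4, swap(4,6) ⇒ 14 7 9 6 18 21 23 13 10 8 24 4 19
j=7: 13≤19, i=5, swap(5,7) ⇒ 14 7 9 6 18 13 23 21 10 8 24 4 19
j=8: 10≤19, i=6, swap(6,8) ⇒ 14 7 9 6 18 13 10 21 23 8 24 4 19
j=9: 8≤19, i=7, swap(7,9) ⇒ 14 7 9 6 18 13 10 8 23 21 24 4 19
j=10: 24>19, skip
j=11: 4≤19, i=8, swap(8,11) ⇒ 14 7 9 6 18 13 10 8 4 21 24 23 19
swap(9,12) ⇒ 14 7 9 6 18 13 10 8 4 19 24 23 21; return 9

14 7 9 6 18 13 10 8 4 19 24 23 21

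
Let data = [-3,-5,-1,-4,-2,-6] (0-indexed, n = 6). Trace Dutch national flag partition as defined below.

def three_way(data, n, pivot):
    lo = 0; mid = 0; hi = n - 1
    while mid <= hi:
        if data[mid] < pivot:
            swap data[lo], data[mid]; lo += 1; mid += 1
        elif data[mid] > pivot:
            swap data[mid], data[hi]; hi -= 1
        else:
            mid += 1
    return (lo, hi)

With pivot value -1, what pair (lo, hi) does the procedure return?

(5, 5)

pivot = -1; lo=0, mid=0, hi=5
data[mid]=-3<-1: swap data[0],data[0]; lo=1,mid=1 → [-3,-5,-1,-4,-2,-6]
data[mid]=-5<-1: swap data[1],data[1]; lo=2,mid=2 → [-3,-5,-1,-4,-2,-6]
data[mid]=-1=-1: mid=3
data[mid]=-4<-1: swap data[2],data[3]; lo=3,mid=4 → [-3,-5,-4,-1,-2,-6]
data[mid]=-2<-1: swap data[3],data[4]; lo=4,mid=5 → [-3,-5,-4,-2,-1,-6]
data[mid]=-6<-1: swap data[4],data[5]; lo=5,mid=6 → [-3,-5,-4,-2,-6,-1]
end: lo=5, hi=5; data = [-3,-5,-4,-2,-6,-1]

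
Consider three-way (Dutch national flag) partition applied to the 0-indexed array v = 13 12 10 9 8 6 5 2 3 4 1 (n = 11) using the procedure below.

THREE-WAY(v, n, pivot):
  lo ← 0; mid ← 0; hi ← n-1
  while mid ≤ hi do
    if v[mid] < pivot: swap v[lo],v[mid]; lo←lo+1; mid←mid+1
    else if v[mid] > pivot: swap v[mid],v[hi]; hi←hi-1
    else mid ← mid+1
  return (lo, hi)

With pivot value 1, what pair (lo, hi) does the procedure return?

(0, 0)

lo=0 mid=0 hi=10
13>1: swap(0,10), hi=9 ⇒ 1 12 10 9 8 6 5 2 3 4 13
1=1: mid=1
12>1: swap(1,9), hi=8 ⇒ 1 4 10 9 8 6 5 2 3 12 13
4>1: swap(1,8), hi=7 ⇒ 1 3 10 9 8 6 5 2 4 12 13
3>1: swap(1,7), hi=6 ⇒ 1 2 10 9 8 6 5 3 4 12 13
2>1: swap(1,6), hi=5 ⇒ 1 5 10 9 8 6 2 3 4 12 13
5>1: swap(1,5), hi=4 ⇒ 1 6 10 9 8 5 2 3 4 12 13
6>1: swap(1,4), hi=3 ⇒ 1 8 10 9 6 5 2 3 4 12 13
8>1: swap(1,3), hi=2 ⇒ 1 9 10 8 6 5 2 3 4 12 13
9>1: swap(1,2), hi=1 ⇒ 1 10 9 8 6 5 2 3 4 12 13
10>1: swap(1,1), hi=0 ⇒ 1 10 9 8 6 5 2 3 4 12 13
done. lo=0 hi=0; v=1 10 9 8 6 5 2 3 4 12 13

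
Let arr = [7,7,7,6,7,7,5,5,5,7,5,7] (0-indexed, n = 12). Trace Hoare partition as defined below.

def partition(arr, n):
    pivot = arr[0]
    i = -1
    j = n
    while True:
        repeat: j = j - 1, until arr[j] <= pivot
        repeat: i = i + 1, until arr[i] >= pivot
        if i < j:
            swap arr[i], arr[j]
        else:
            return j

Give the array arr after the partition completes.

pivot = arr[0] = 7; i = -1, j = 12
j→11 (arr[11]=7≤7), i→0 (arr[0]=7≥7); i<j, swap → [7,7,7,6,7,7,5,5,5,7,5,7]
j→10 (arr[10]=5≤7), i→1 (arr[1]=7≥7); i<j, swap → [7,5,7,6,7,7,5,5,5,7,7,7]
j→9 (arr[9]=7≤7), i→2 (arr[2]=7≥7); i<j, swap → [7,5,7,6,7,7,5,5,5,7,7,7]
j→8 (arr[8]=5≤7), i→4 (arr[4]=7≥7); i<j, swap → [7,5,7,6,5,7,5,5,7,7,7,7]
j→7 (arr[7]=5≤7), i→5 (arr[5]=7≥7); i<j, swap → [7,5,7,6,5,5,5,7,7,7,7,7]
j→6, i→7; i≥j, return j=6. arr = [7,5,7,6,5,5,5,7,7,7,7,7]

[7,5,7,6,5,5,5,7,7,7,7,7]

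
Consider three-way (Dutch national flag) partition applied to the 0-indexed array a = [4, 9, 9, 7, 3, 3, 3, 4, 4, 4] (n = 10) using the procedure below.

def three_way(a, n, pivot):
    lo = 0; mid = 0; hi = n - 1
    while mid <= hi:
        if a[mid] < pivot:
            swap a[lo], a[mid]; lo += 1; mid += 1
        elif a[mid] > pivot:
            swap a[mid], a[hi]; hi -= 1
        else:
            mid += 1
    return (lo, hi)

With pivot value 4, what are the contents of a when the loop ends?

[3, 3, 3, 4, 4, 4, 4, 7, 9, 9]

pivot = 4; lo=0, mid=0, hi=9
a[mid]=4=4: mid=1
a[mid]=9>4: swap a[1],a[9]; hi=8 → [4, 4, 9, 7, 3, 3, 3, 4, 4, 9]
a[mid]=4=4: mid=2
a[mid]=9>4: swap a[2],a[8]; hi=7 → [4, 4, 4, 7, 3, 3, 3, 4, 9, 9]
a[mid]=4=4: mid=3
a[mid]=7>4: swap a[3],a[7]; hi=6 → [4, 4, 4, 4, 3, 3, 3, 7, 9, 9]
a[mid]=4=4: mid=4
a[mid]=3<4: swap a[0],a[4]; lo=1,mid=5 → [3, 4, 4, 4, 4, 3, 3, 7, 9, 9]
a[mid]=3<4: swap a[1],a[5]; lo=2,mid=6 → [3, 3, 4, 4, 4, 4, 3, 7, 9, 9]
a[mid]=3<4: swap a[2],a[6]; lo=3,mid=7 → [3, 3, 3, 4, 4, 4, 4, 7, 9, 9]
end: lo=3, hi=6; a = [3, 3, 3, 4, 4, 4, 4, 7, 9, 9]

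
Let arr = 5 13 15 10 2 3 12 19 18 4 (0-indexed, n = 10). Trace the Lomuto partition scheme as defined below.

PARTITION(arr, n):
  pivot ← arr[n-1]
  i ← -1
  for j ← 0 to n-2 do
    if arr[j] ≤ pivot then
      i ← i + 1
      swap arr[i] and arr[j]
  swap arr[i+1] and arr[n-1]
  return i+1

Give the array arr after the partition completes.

2 3 4 10 5 13 12 19 18 15

pivot = arr[9] = 4; i = -1
j=0: arr[0]=5 > 4 → no swap
j=1: arr[1]=13 > 4 → no swap
j=2: arr[2]=15 > 4 → no swap
j=3: arr[3]=10 > 4 → no swap
j=4: arr[4]=2 ≤ 4 → i=0, swap arr[0],arr[4] → 2 13 15 10 5 3 12 19 18 4
j=5: arr[5]=3 ≤ 4 → i=1, swap arr[1],arr[5] → 2 3 15 10 5 13 12 19 18 4
j=6: arr[6]=12 > 4 → no swap
j=7: arr[7]=19 > 4 → no swap
j=8: arr[8]=18 > 4 → no swap
final swap arr[2],arr[9] → 2 3 4 10 5 13 12 19 18 15; return 2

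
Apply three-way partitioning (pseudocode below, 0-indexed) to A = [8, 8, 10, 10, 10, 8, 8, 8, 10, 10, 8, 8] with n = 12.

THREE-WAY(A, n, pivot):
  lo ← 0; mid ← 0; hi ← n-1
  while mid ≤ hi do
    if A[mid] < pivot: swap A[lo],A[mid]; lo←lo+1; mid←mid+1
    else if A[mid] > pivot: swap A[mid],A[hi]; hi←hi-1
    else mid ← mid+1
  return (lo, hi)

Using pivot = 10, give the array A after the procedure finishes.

[8, 8, 8, 8, 8, 8, 8, 10, 10, 10, 10, 10]

pivot = 10; lo=0, mid=0, hi=11
A[mid]=8<10: swap A[0],A[0]; lo=1,mid=1 → [8, 8, 10, 10, 10, 8, 8, 8, 10, 10, 8, 8]
A[mid]=8<10: swap A[1],A[1]; lo=2,mid=2 → [8, 8, 10, 10, 10, 8, 8, 8, 10, 10, 8, 8]
A[mid]=10=10: mid=3
A[mid]=10=10: mid=4
A[mid]=10=10: mid=5
A[mid]=8<10: swap A[2],A[5]; lo=3,mid=6 → [8, 8, 8, 10, 10, 10, 8, 8, 10, 10, 8, 8]
A[mid]=8<10: swap A[3],A[6]; lo=4,mid=7 → [8, 8, 8, 8, 10, 10, 10, 8, 10, 10, 8, 8]
A[mid]=8<10: swap A[4],A[7]; lo=5,mid=8 → [8, 8, 8, 8, 8, 10, 10, 10, 10, 10, 8, 8]
A[mid]=10=10: mid=9
A[mid]=10=10: mid=10
A[mid]=8<10: swap A[5],A[10]; lo=6,mid=11 → [8, 8, 8, 8, 8, 8, 10, 10, 10, 10, 10, 8]
A[mid]=8<10: swap A[6],A[11]; lo=7,mid=12 → [8, 8, 8, 8, 8, 8, 8, 10, 10, 10, 10, 10]
end: lo=7, hi=11; A = [8, 8, 8, 8, 8, 8, 8, 10, 10, 10, 10, 10]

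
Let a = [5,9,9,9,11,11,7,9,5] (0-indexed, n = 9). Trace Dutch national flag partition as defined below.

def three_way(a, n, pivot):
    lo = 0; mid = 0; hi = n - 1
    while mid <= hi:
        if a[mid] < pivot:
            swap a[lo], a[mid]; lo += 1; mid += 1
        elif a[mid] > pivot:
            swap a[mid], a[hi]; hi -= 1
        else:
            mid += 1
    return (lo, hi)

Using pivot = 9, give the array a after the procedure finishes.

[5,5,7,9,9,9,9,11,11]

pivot = 9; lo=0, mid=0, hi=8
a[mid]=5<9: swap a[0],a[0]; lo=1,mid=1 → [5,9,9,9,11,11,7,9,5]
a[mid]=9=9: mid=2
a[mid]=9=9: mid=3
a[mid]=9=9: mid=4
a[mid]=11>9: swap a[4],a[8]; hi=7 → [5,9,9,9,5,11,7,9,11]
a[mid]=5<9: swap a[1],a[4]; lo=2,mid=5 → [5,5,9,9,9,11,7,9,11]
a[mid]=11>9: swap a[5],a[7]; hi=6 → [5,5,9,9,9,9,7,11,11]
a[mid]=9=9: mid=6
a[mid]=7<9: swap a[2],a[6]; lo=3,mid=7 → [5,5,7,9,9,9,9,11,11]
end: lo=3, hi=6; a = [5,5,7,9,9,9,9,11,11]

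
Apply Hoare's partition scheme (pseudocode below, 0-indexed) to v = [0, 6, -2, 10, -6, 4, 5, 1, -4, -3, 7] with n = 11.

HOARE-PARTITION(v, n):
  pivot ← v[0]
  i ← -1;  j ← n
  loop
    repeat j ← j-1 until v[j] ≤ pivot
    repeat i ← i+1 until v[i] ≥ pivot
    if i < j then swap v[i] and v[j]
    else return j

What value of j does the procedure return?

pivot = v[0] = 0; i = -1, j = 11
j→9 (v[9]=-3≤0), i→0 (v[0]=0≥0); i<j, swap → [-3, 6, -2, 10, -6, 4, 5, 1, -4, 0, 7]
j→8 (v[8]=-4≤0), i→1 (v[1]=6≥0); i<j, swap → [-3, -4, -2, 10, -6, 4, 5, 1, 6, 0, 7]
j→4 (v[4]=-6≤0), i→3 (v[3]=10≥0); i<j, swap → [-3, -4, -2, -6, 10, 4, 5, 1, 6, 0, 7]
j→3, i→4; i≥j, return j=3. v = [-3, -4, -2, -6, 10, 4, 5, 1, 6, 0, 7]

3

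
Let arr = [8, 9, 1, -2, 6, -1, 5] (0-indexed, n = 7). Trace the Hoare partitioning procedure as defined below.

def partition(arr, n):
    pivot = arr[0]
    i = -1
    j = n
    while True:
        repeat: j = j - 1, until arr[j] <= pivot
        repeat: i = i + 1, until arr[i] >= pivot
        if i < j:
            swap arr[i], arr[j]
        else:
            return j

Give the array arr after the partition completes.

[5, -1, 1, -2, 6, 9, 8]

pivot=8
j stops at 6 (5), i stops at 0 (8); swap ⇒ [5, 9, 1, -2, 6, -1, 8]
j stops at 5 (-1), i stops at 1 (9); swap ⇒ [5, -1, 1, -2, 6, 9, 8]
j stops at 4, i stops at 5; i≥j ⇒ return 4. arr=[5, -1, 1, -2, 6, 9, 8]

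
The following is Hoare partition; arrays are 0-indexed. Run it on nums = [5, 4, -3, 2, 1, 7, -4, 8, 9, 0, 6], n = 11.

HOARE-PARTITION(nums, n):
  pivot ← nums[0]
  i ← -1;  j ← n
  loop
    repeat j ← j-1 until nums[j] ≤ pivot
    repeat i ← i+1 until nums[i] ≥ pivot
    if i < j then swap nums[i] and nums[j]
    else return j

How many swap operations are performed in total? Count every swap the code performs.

pivot=5
j stops at 9 (0), i stops at 0 (5); swap ⇒ [0, 4, -3, 2, 1, 7, -4, 8, 9, 5, 6]
j stops at 6 (-4), i stops at 5 (7); swap ⇒ [0, 4, -3, 2, 1, -4, 7, 8, 9, 5, 6]
j stops at 5, i stops at 6; i≥j ⇒ return 5. nums=[0, 4, -3, 2, 1, -4, 7, 8, 9, 5, 6]

2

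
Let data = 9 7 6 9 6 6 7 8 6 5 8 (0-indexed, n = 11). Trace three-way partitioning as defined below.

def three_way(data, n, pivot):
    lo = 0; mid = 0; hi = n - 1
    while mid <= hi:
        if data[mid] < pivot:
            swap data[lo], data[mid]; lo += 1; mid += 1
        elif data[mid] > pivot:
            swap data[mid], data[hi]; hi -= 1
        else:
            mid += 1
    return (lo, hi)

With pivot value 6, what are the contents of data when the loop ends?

pivot = 6; lo=0, mid=0, hi=10
data[mid]=9>6: swap data[0],data[10]; hi=9 → 8 7 6 9 6 6 7 8 6 5 9
data[mid]=8>6: swap data[0],data[9]; hi=8 → 5 7 6 9 6 6 7 8 6 8 9
data[mid]=5<6: swap data[0],data[0]; lo=1,mid=1 → 5 7 6 9 6 6 7 8 6 8 9
data[mid]=7>6: swap data[1],data[8]; hi=7 → 5 6 6 9 6 6 7 8 7 8 9
data[mid]=6=6: mid=2
data[mid]=6=6: mid=3
data[mid]=9>6: swap data[3],data[7]; hi=6 → 5 6 6 8 6 6 7 9 7 8 9
data[mid]=8>6: swap data[3],data[6]; hi=5 → 5 6 6 7 6 6 8 9 7 8 9
data[mid]=7>6: swap data[3],data[5]; hi=4 → 5 6 6 6 6 7 8 9 7 8 9
data[mid]=6=6: mid=4
data[mid]=6=6: mid=5
end: lo=1, hi=4; data = 5 6 6 6 6 7 8 9 7 8 9

5 6 6 6 6 7 8 9 7 8 9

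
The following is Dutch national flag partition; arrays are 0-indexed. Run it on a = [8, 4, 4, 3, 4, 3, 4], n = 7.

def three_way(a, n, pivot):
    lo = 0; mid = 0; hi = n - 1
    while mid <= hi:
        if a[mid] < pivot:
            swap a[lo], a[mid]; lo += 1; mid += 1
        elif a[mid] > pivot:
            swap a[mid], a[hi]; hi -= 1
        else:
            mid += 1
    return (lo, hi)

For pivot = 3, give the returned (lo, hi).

(0, 1)

pivot = 3; lo=0, mid=0, hi=6
a[mid]=8>3: swap a[0],a[6]; hi=5 → [4, 4, 4, 3, 4, 3, 8]
a[mid]=4>3: swap a[0],a[5]; hi=4 → [3, 4, 4, 3, 4, 4, 8]
a[mid]=3=3: mid=1
a[mid]=4>3: swap a[1],a[4]; hi=3 → [3, 4, 4, 3, 4, 4, 8]
a[mid]=4>3: swap a[1],a[3]; hi=2 → [3, 3, 4, 4, 4, 4, 8]
a[mid]=3=3: mid=2
a[mid]=4>3: swap a[2],a[2]; hi=1 → [3, 3, 4, 4, 4, 4, 8]
end: lo=0, hi=1; a = [3, 3, 4, 4, 4, 4, 8]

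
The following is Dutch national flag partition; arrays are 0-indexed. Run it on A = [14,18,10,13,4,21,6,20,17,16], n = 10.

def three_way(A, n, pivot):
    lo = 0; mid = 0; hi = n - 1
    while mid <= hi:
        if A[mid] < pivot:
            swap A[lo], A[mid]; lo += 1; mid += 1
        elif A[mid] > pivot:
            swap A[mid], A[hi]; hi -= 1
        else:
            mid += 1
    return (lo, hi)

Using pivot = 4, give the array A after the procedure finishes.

[4,10,13,18,21,6,20,17,16,14]

lo=0 mid=0 hi=9
14>4: swap(0,9), hi=8 ⇒ [16,18,10,13,4,21,6,20,17,14]
16>4: swap(0,8), hi=7 ⇒ [17,18,10,13,4,21,6,20,16,14]
17>4: swap(0,7), hi=6 ⇒ [20,18,10,13,4,21,6,17,16,14]
20>4: swap(0,6), hi=5 ⇒ [6,18,10,13,4,21,20,17,16,14]
6>4: swap(0,5), hi=4 ⇒ [21,18,10,13,4,6,20,17,16,14]
21>4: swap(0,4), hi=3 ⇒ [4,18,10,13,21,6,20,17,16,14]
4=4: mid=1
18>4: swap(1,3), hi=2 ⇒ [4,13,10,18,21,6,20,17,16,14]
13>4: swap(1,2), hi=1 ⇒ [4,10,13,18,21,6,20,17,16,14]
10>4: swap(1,1), hi=0 ⇒ [4,10,13,18,21,6,20,17,16,14]
done. lo=0 hi=0; A=[4,10,13,18,21,6,20,17,16,14]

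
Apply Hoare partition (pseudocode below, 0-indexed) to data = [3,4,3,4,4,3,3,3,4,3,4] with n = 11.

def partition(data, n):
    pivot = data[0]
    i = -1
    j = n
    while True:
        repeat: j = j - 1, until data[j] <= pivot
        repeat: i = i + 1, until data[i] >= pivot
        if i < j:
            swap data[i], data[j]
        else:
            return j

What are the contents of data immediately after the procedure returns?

pivot=3
j stops at 9 (3), i stops at 0 (3); swap ⇒ [3,4,3,4,4,3,3,3,4,3,4]
j stops at 7 (3), i stops at 1 (4); swap ⇒ [3,3,3,4,4,3,3,4,4,3,4]
j stops at 6 (3), i stops at 2 (3); swap ⇒ [3,3,3,4,4,3,3,4,4,3,4]
j stops at 5 (3), i stops at 3 (4); swap ⇒ [3,3,3,3,4,4,3,4,4,3,4]
j stops at 3, i stops at 4; i≥j ⇒ return 3. data=[3,3,3,3,4,4,3,4,4,3,4]

[3,3,3,3,4,4,3,4,4,3,4]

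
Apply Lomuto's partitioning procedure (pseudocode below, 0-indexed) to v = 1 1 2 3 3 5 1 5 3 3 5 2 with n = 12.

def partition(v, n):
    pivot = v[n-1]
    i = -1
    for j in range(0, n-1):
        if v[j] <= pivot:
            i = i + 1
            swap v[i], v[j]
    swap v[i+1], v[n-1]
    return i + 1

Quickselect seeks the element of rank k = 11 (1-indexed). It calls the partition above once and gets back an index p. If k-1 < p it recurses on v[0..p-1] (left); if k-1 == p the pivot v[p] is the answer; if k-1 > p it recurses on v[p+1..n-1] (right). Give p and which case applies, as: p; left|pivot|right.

pivot=2, i=-1
j=0: 1≤2, i=0, swap(0,0) ⇒ 1 1 2 3 3 5 1 5 3 3 5 2
j=1: 1≤2, i=1, swap(1,1) ⇒ 1 1 2 3 3 5 1 5 3 3 5 2
j=2: 2≤2, i=2, swap(2,2) ⇒ 1 1 2 3 3 5 1 5 3 3 5 2
j=3: 3>2, skip
j=4: 3>2, skip
j=5: 5>2, skip
j=6: 1≤2, i=3, swap(3,6) ⇒ 1 1 2 1 3 5 3 5 3 3 5 2
j=7: 5>2, skip
j=8: 3>2, skip
j=9: 3>2, skip
j=10: 5>2, skip
swap(4,11) ⇒ 1 1 2 1 2 5 3 5 3 3 5 3; return 4
p = 4; k-1 = 10 > 4 ⇒ right

4; right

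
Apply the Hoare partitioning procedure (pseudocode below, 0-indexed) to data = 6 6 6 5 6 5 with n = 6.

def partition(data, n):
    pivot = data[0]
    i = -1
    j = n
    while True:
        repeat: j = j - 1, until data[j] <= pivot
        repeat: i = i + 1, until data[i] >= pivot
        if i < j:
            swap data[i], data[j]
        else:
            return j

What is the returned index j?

2

pivot = data[0] = 6; i = -1, j = 6
j→5 (data[5]=5≤6), i→0 (data[0]=6≥6); i<j, swap → 5 6 6 5 6 6
j→4 (data[4]=6≤6), i→1 (data[1]=6≥6); i<j, swap → 5 6 6 5 6 6
j→3 (data[3]=5≤6), i→2 (data[2]=6≥6); i<j, swap → 5 6 5 6 6 6
j→2, i→3; i≥j, return j=2. data = 5 6 5 6 6 6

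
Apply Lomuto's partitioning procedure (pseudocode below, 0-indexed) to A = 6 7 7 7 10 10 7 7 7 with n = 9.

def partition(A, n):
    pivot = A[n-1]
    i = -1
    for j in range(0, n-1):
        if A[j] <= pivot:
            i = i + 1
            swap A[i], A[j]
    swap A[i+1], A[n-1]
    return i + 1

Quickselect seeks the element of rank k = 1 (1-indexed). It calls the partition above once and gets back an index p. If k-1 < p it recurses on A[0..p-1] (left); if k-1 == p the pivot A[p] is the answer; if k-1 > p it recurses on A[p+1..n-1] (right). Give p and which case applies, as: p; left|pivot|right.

pivot = A[8] = 7; i = -1
j=0: A[0]=6 ≤ 7 → i=0, swap A[0],A[0] (no change) → 6 7 7 7 10 10 7 7 7
j=1: A[1]=7 ≤ 7 → i=1, swap A[1],A[1] (no change) → 6 7 7 7 10 10 7 7 7
j=2: A[2]=7 ≤ 7 → i=2, swap A[2],A[2] (no change) → 6 7 7 7 10 10 7 7 7
j=3: A[3]=7 ≤ 7 → i=3, swap A[3],A[3] (no change) → 6 7 7 7 10 10 7 7 7
j=4: A[4]=10 > 7 → no swap
j=5: A[5]=10 > 7 → no swap
j=6: A[6]=7 ≤ 7 → i=4, swap A[4],A[6] → 6 7 7 7 7 10 10 7 7
j=7: A[7]=7 ≤ 7 → i=5, swap A[5],A[7] → 6 7 7 7 7 7 10 10 7
final swap A[6],A[8] → 6 7 7 7 7 7 7 10 10; return 6
p = 6; k-1 = 0 < 6 ⇒ left

6; left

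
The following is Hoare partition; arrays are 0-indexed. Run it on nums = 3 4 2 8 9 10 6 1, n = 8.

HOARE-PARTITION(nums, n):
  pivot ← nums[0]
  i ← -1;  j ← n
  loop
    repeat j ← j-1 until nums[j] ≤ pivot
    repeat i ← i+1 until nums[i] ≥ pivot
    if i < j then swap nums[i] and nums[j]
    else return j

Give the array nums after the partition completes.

1 2 4 8 9 10 6 3

pivot=3
j stops at 7 (1), i stops at 0 (3); swap ⇒ 1 4 2 8 9 10 6 3
j stops at 2 (2), i stops at 1 (4); swap ⇒ 1 2 4 8 9 10 6 3
j stops at 1, i stops at 2; i≥j ⇒ return 1. nums=1 2 4 8 9 10 6 3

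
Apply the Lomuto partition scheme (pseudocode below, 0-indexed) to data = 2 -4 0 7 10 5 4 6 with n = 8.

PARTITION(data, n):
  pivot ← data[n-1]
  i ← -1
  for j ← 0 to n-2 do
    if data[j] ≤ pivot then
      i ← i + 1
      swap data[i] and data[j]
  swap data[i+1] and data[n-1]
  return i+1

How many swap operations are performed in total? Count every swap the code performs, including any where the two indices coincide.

6

pivot=6, i=-1
j=0: 2≤6, i=0, swap(0,0) ⇒ 2 -4 0 7 10 5 4 6
j=1: -4≤6, i=1, swap(1,1) ⇒ 2 -4 0 7 10 5 4 6
j=2: 0≤6, i=2, swap(2,2) ⇒ 2 -4 0 7 10 5 4 6
j=3: 7>6, skip
j=4: 10>6, skip
j=5: 5≤6, i=3, swap(3,5) ⇒ 2 -4 0 5 10 7 4 6
j=6: 4≤6, i=4, swap(4,6) ⇒ 2 -4 0 5 4 7 10 6
swap(5,7) ⇒ 2 -4 0 5 4 6 10 7; return 5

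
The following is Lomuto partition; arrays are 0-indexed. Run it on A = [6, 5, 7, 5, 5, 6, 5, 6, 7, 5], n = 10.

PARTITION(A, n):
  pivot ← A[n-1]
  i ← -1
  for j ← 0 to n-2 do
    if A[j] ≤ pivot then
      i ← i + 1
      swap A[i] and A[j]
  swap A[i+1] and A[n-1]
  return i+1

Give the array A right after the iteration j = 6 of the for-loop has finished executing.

pivot = A[9] = 5; i = -1
j=0: A[0]=6 > 5 → no swap
j=1: A[1]=5 ≤ 5 → i=0, swap A[0],A[1] → [5, 6, 7, 5, 5, 6, 5, 6, 7, 5]
j=2: A[2]=7 > 5 → no swap
j=3: A[3]=5 ≤ 5 → i=1, swap A[1],A[3] → [5, 5, 7, 6, 5, 6, 5, 6, 7, 5]
j=4: A[4]=5 ≤ 5 → i=2, swap A[2],A[4] → [5, 5, 5, 6, 7, 6, 5, 6, 7, 5]
j=5: A[5]=6 > 5 → no swap
j=6: A[6]=5 ≤ 5 → i=3, swap A[3],A[6] → [5, 5, 5, 5, 7, 6, 6, 6, 7, 5]
(after j=6) A = [5, 5, 5, 5, 7, 6, 6, 6, 7, 5]

[5, 5, 5, 5, 7, 6, 6, 6, 7, 5]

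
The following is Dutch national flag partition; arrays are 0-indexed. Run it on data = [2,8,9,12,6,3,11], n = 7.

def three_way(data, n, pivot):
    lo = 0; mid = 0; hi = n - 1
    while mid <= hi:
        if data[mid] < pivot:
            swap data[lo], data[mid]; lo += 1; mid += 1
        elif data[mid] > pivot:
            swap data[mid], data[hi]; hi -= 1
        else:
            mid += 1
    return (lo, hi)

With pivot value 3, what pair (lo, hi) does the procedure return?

(1, 1)

pivot = 3; lo=0, mid=0, hi=6
data[mid]=2<3: swap data[0],data[0]; lo=1,mid=1 → [2,8,9,12,6,3,11]
data[mid]=8>3: swap data[1],data[6]; hi=5 → [2,11,9,12,6,3,8]
data[mid]=11>3: swap data[1],data[5]; hi=4 → [2,3,9,12,6,11,8]
data[mid]=3=3: mid=2
data[mid]=9>3: swap data[2],data[4]; hi=3 → [2,3,6,12,9,11,8]
data[mid]=6>3: swap data[2],data[3]; hi=2 → [2,3,12,6,9,11,8]
data[mid]=12>3: swap data[2],data[2]; hi=1 → [2,3,12,6,9,11,8]
end: lo=1, hi=1; data = [2,3,12,6,9,11,8]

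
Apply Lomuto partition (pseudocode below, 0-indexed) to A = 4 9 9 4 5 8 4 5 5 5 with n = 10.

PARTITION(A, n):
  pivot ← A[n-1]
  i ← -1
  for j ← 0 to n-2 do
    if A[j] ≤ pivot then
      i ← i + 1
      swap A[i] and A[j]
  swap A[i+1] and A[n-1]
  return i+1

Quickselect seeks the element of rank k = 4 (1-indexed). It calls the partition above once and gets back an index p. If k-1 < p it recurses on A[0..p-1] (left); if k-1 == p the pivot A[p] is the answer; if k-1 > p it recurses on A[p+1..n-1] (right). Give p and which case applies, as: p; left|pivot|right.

pivot = A[9] = 5; i = -1
j=0: A[0]=4 ≤ 5 → i=0, swap A[0],A[0] (no change) → 4 9 9 4 5 8 4 5 5 5
j=1: A[1]=9 > 5 → no swap
j=2: A[2]=9 > 5 → no swap
j=3: A[3]=4 ≤ 5 → i=1, swap A[1],A[3] → 4 4 9 9 5 8 4 5 5 5
j=4: A[4]=5 ≤ 5 → i=2, swap A[2],A[4] → 4 4 5 9 9 8 4 5 5 5
j=5: A[5]=8 > 5 → no swap
j=6: A[6]=4 ≤ 5 → i=3, swap A[3],A[6] → 4 4 5 4 9 8 9 5 5 5
j=7: A[7]=5 ≤ 5 → i=4, swap A[4],A[7] → 4 4 5 4 5 8 9 9 5 5
j=8: A[8]=5 ≤ 5 → i=5, swap A[5],A[8] → 4 4 5 4 5 5 9 9 8 5
final swap A[6],A[9] → 4 4 5 4 5 5 5 9 8 9; return 6
p = 6; k-1 = 3 < 6 ⇒ left

6; left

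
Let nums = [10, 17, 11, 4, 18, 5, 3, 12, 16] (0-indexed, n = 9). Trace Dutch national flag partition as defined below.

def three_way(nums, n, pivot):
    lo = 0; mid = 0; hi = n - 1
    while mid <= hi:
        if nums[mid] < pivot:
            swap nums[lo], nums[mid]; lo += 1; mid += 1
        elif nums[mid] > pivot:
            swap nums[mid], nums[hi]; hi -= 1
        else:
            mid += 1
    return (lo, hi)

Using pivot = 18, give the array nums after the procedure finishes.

[10, 17, 11, 4, 5, 3, 12, 16, 18]

pivot = 18; lo=0, mid=0, hi=8
nums[mid]=10<18: swap nums[0],nums[0]; lo=1,mid=1 → [10, 17, 11, 4, 18, 5, 3, 12, 16]
nums[mid]=17<18: swap nums[1],nums[1]; lo=2,mid=2 → [10, 17, 11, 4, 18, 5, 3, 12, 16]
nums[mid]=11<18: swap nums[2],nums[2]; lo=3,mid=3 → [10, 17, 11, 4, 18, 5, 3, 12, 16]
nums[mid]=4<18: swap nums[3],nums[3]; lo=4,mid=4 → [10, 17, 11, 4, 18, 5, 3, 12, 16]
nums[mid]=18=18: mid=5
nums[mid]=5<18: swap nums[4],nums[5]; lo=5,mid=6 → [10, 17, 11, 4, 5, 18, 3, 12, 16]
nums[mid]=3<18: swap nums[5],nums[6]; lo=6,mid=7 → [10, 17, 11, 4, 5, 3, 18, 12, 16]
nums[mid]=12<18: swap nums[6],nums[7]; lo=7,mid=8 → [10, 17, 11, 4, 5, 3, 12, 18, 16]
nums[mid]=16<18: swap nums[7],nums[8]; lo=8,mid=9 → [10, 17, 11, 4, 5, 3, 12, 16, 18]
end: lo=8, hi=8; nums = [10, 17, 11, 4, 5, 3, 12, 16, 18]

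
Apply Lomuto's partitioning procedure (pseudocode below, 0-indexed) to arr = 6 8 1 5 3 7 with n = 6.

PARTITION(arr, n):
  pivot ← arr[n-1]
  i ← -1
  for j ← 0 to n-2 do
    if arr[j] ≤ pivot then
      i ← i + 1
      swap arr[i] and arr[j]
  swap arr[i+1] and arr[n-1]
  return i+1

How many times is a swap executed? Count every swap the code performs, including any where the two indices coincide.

pivot=7, i=-1
j=0: 6≤7, i=0, swap(0,0) ⇒ 6 8 1 5 3 7
j=1: 8>7, skip
j=2: 1≤7, i=1, swap(1,2) ⇒ 6 1 8 5 3 7
j=3: 5≤7, i=2, swap(2,3) ⇒ 6 1 5 8 3 7
j=4: 3≤7, i=3, swap(3,4) ⇒ 6 1 5 3 8 7
swap(4,5) ⇒ 6 1 5 3 7 8; return 4

5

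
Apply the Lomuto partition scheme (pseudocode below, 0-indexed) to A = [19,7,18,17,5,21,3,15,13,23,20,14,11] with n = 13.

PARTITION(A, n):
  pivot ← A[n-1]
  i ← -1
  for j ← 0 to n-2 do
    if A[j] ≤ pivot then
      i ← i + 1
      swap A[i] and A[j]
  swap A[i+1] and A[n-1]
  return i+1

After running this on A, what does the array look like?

pivot=11, i=-1
j=0: 19>11, skip
j=1: 7≤11, i=0, swap(0,1) ⇒ [7,19,18,17,5,21,3,15,13,23,20,14,11]
j=2: 18>11, skip
j=3: 17>11, skip
j=4: 5≤11, i=1, swap(1,4) ⇒ [7,5,18,17,19,21,3,15,13,23,20,14,11]
j=5: 21>11, skip
j=6: 3≤11, i=2, swap(2,6) ⇒ [7,5,3,17,19,21,18,15,13,23,20,14,11]
j=7: 15>11, skip
j=8: 13>11, skip
j=9: 23>11, skip
j=10: 20>11, skip
j=11: 14>11, skip
swap(3,12) ⇒ [7,5,3,11,19,21,18,15,13,23,20,14,17]; return 3

[7,5,3,11,19,21,18,15,13,23,20,14,17]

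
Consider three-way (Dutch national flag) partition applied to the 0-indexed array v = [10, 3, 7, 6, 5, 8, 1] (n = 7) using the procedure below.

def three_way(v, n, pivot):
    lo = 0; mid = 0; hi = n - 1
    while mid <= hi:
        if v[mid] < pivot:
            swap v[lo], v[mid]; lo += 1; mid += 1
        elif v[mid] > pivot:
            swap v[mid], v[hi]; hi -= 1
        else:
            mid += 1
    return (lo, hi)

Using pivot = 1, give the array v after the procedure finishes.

[1, 7, 6, 5, 8, 3, 10]

pivot = 1; lo=0, mid=0, hi=6
v[mid]=10>1: swap v[0],v[6]; hi=5 → [1, 3, 7, 6, 5, 8, 10]
v[mid]=1=1: mid=1
v[mid]=3>1: swap v[1],v[5]; hi=4 → [1, 8, 7, 6, 5, 3, 10]
v[mid]=8>1: swap v[1],v[4]; hi=3 → [1, 5, 7, 6, 8, 3, 10]
v[mid]=5>1: swap v[1],v[3]; hi=2 → [1, 6, 7, 5, 8, 3, 10]
v[mid]=6>1: swap v[1],v[2]; hi=1 → [1, 7, 6, 5, 8, 3, 10]
v[mid]=7>1: swap v[1],v[1]; hi=0 → [1, 7, 6, 5, 8, 3, 10]
end: lo=0, hi=0; v = [1, 7, 6, 5, 8, 3, 10]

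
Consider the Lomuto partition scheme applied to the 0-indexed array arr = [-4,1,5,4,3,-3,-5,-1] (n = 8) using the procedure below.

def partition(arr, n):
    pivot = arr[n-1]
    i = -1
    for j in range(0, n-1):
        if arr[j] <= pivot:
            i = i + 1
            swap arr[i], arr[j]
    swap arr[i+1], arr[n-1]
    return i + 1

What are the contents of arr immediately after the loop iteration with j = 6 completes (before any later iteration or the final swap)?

[-4,-3,-5,4,3,1,5,-1]

pivot = arr[7] = -1; i = -1
j=0: arr[0]=-4 ≤ -1 → i=0, swap arr[0],arr[0] (no change) → [-4,1,5,4,3,-3,-5,-1]
j=1: arr[1]=1 > -1 → no swap
j=2: arr[2]=5 > -1 → no swap
j=3: arr[3]=4 > -1 → no swap
j=4: arr[4]=3 > -1 → no swap
j=5: arr[5]=-3 ≤ -1 → i=1, swap arr[1],arr[5] → [-4,-3,5,4,3,1,-5,-1]
j=6: arr[6]=-5 ≤ -1 → i=2, swap arr[2],arr[6] → [-4,-3,-5,4,3,1,5,-1]
(after j=6) arr = [-4,-3,-5,4,3,1,5,-1]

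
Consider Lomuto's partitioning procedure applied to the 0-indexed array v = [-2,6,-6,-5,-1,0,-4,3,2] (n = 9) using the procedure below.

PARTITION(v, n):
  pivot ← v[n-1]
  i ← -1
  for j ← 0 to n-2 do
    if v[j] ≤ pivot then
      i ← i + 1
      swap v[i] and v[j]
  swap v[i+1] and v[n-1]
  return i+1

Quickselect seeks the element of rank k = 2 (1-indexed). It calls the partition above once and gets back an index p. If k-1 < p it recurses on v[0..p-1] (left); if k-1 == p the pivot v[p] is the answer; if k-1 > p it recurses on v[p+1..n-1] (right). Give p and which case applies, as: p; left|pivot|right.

6; left

pivot=2, i=-1
j=0: -2≤2, i=0, swap(0,0) ⇒ [-2,6,-6,-5,-1,0,-4,3,2]
j=1: 6>2, skip
j=2: -6≤2, i=1, swap(1,2) ⇒ [-2,-6,6,-5,-1,0,-4,3,2]
j=3: -5≤2, i=2, swap(2,3) ⇒ [-2,-6,-5,6,-1,0,-4,3,2]
j=4: -1≤2, i=3, swap(3,4) ⇒ [-2,-6,-5,-1,6,0,-4,3,2]
j=5: 0≤2, i=4, swap(4,5) ⇒ [-2,-6,-5,-1,0,6,-4,3,2]
j=6: -4≤2, i=5, swap(5,6) ⇒ [-2,-6,-5,-1,0,-4,6,3,2]
j=7: 3>2, skip
swap(6,8) ⇒ [-2,-6,-5,-1,0,-4,2,3,6]; return 6
p = 6; k-1 = 1 < 6 ⇒ left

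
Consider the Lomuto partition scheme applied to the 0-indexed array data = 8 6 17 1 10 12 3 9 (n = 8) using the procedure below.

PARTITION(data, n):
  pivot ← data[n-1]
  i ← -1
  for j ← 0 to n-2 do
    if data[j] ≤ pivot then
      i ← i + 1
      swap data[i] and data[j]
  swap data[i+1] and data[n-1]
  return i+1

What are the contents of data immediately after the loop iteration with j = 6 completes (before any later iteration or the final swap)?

8 6 1 3 10 12 17 9

pivot = data[7] = 9; i = -1
j=0: data[0]=8 ≤ 9 → i=0, swap data[0],data[0] (no change) → 8 6 17 1 10 12 3 9
j=1: data[1]=6 ≤ 9 → i=1, swap data[1],data[1] (no change) → 8 6 17 1 10 12 3 9
j=2: data[2]=17 > 9 → no swap
j=3: data[3]=1 ≤ 9 → i=2, swap data[2],data[3] → 8 6 1 17 10 12 3 9
j=4: data[4]=10 > 9 → no swap
j=5: data[5]=12 > 9 → no swap
j=6: data[6]=3 ≤ 9 → i=3, swap data[3],data[6] → 8 6 1 3 10 12 17 9
(after j=6) data = 8 6 1 3 10 12 17 9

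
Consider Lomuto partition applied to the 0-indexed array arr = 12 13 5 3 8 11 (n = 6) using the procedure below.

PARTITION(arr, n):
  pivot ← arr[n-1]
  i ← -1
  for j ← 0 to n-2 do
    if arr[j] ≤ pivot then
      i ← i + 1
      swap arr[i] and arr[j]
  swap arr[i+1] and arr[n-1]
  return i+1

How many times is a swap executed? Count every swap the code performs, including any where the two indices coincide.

4

pivot=11, i=-1
j=0: 12>11, skip
j=1: 13>11, skip
j=2: 5≤11, i=0, swap(0,2) ⇒ 5 13 12 3 8 11
j=3: 3≤11, i=1, swap(1,3) ⇒ 5 3 12 13 8 11
j=4: 8≤11, i=2, swap(2,4) ⇒ 5 3 8 13 12 11
swap(3,5) ⇒ 5 3 8 11 12 13; return 3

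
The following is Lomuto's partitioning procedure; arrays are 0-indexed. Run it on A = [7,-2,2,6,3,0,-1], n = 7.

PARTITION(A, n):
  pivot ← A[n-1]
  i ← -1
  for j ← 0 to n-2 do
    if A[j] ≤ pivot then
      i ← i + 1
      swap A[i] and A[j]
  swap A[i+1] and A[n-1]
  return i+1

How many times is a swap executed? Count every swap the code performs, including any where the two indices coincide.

pivot = A[6] = -1; i = -1
j=0: A[0]=7 > -1 → no swap
j=1: A[1]=-2 ≤ -1 → i=0, swap A[0],A[1] → [-2,7,2,6,3,0,-1]
j=2: A[2]=2 > -1 → no swap
j=3: A[3]=6 > -1 → no swap
j=4: A[4]=3 > -1 → no swap
j=5: A[5]=0 > -1 → no swap
final swap A[1],A[6] → [-2,-1,2,6,3,0,7]; return 1

2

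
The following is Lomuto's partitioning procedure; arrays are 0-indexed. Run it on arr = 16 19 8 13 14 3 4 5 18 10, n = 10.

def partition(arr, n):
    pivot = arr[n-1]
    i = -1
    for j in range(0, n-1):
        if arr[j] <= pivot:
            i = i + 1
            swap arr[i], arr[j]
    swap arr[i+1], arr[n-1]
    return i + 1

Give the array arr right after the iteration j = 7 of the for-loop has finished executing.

pivot = arr[9] = 10; i = -1
j=0: arr[0]=16 > 10 → no swap
j=1: arr[1]=19 > 10 → no swap
j=2: arr[2]=8 ≤ 10 → i=0, swap arr[0],arr[2] → 8 19 16 13 14 3 4 5 18 10
j=3: arr[3]=13 > 10 → no swap
j=4: arr[4]=14 > 10 → no swap
j=5: arr[5]=3 ≤ 10 → i=1, swap arr[1],arr[5] → 8 3 16 13 14 19 4 5 18 10
j=6: arr[6]=4 ≤ 10 → i=2, swap arr[2],arr[6] → 8 3 4 13 14 19 16 5 18 10
j=7: arr[7]=5 ≤ 10 → i=3, swap arr[3],arr[7] → 8 3 4 5 14 19 16 13 18 10
(after j=7) arr = 8 3 4 5 14 19 16 13 18 10

8 3 4 5 14 19 16 13 18 10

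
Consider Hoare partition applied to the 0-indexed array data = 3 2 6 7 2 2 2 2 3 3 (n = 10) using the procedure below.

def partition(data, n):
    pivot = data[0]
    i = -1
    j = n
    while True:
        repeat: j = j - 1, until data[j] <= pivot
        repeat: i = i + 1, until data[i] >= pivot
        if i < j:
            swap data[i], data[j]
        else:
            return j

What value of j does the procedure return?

pivot = data[0] = 3; i = -1, j = 10
j→9 (data[9]=3≤3), i→0 (data[0]=3≥3); i<j, swap → 3 2 6 7 2 2 2 2 3 3
j→8 (data[8]=3≤3), i→2 (data[2]=6≥3); i<j, swap → 3 2 3 7 2 2 2 2 6 3
j→7 (data[7]=2≤3), i→3 (data[3]=7≥3); i<j, swap → 3 2 3 2 2 2 2 7 6 3
j→6, i→7; i≥j, return j=6. data = 3 2 3 2 2 2 2 7 6 3

6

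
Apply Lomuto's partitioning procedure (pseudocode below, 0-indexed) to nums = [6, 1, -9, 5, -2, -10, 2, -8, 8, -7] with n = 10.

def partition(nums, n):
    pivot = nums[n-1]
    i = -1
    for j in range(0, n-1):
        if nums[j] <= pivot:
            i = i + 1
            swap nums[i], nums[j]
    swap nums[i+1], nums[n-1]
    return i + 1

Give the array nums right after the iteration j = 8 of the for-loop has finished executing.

pivot=-7, i=-1
j=0: 6>-7, skip
j=1: 1>-7, skip
j=2: -9≤-7, i=0, swap(0,2) ⇒ [-9, 1, 6, 5, -2, -10, 2, -8, 8, -7]
j=3: 5>-7, skip
j=4: -2>-7, skip
j=5: -10≤-7, i=1, swap(1,5) ⇒ [-9, -10, 6, 5, -2, 1, 2, -8, 8, -7]
j=6: 2>-7, skip
j=7: -8≤-7, i=2, swap(2,7) ⇒ [-9, -10, -8, 5, -2, 1, 2, 6, 8, -7]
j=8: 8>-7, skip
(after j=8) nums = [-9, -10, -8, 5, -2, 1, 2, 6, 8, -7]

[-9, -10, -8, 5, -2, 1, 2, 6, 8, -7]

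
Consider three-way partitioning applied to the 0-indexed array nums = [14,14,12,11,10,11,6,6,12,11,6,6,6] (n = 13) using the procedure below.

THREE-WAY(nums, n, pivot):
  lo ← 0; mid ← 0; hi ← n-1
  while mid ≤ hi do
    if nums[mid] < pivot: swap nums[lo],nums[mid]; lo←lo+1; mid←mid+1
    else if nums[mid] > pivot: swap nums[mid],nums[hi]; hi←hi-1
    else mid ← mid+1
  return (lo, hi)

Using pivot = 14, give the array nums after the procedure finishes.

[12,11,10,11,6,6,12,11,6,6,6,14,14]

lo=0 mid=0 hi=12
14=14: mid=1
14=14: mid=2
12<14: swap(0,2), lo=1 mid=3 ⇒ [12,14,14,11,10,11,6,6,12,11,6,6,6]
11<14: swap(1,3), lo=2 mid=4 ⇒ [12,11,14,14,10,11,6,6,12,11,6,6,6]
10<14: swap(2,4), lo=3 mid=5 ⇒ [12,11,10,14,14,11,6,6,12,11,6,6,6]
11<14: swap(3,5), lo=4 mid=6 ⇒ [12,11,10,11,14,14,6,6,12,11,6,6,6]
6<14: swap(4,6), lo=5 mid=7 ⇒ [12,11,10,11,6,14,14,6,12,11,6,6,6]
6<14: swap(5,7), lo=6 mid=8 ⇒ [12,11,10,11,6,6,14,14,12,11,6,6,6]
12<14: swap(6,8), lo=7 mid=9 ⇒ [12,11,10,11,6,6,12,14,14,11,6,6,6]
11<14: swap(7,9), lo=8 mid=10 ⇒ [12,11,10,11,6,6,12,11,14,14,6,6,6]
6<14: swap(8,10), lo=9 mid=11 ⇒ [12,11,10,11,6,6,12,11,6,14,14,6,6]
6<14: swap(9,11), lo=10 mid=12 ⇒ [12,11,10,11,6,6,12,11,6,6,14,14,6]
6<14: swap(10,12), lo=11 mid=13 ⇒ [12,11,10,11,6,6,12,11,6,6,6,14,14]
done. lo=11 hi=12; nums=[12,11,10,11,6,6,12,11,6,6,6,14,14]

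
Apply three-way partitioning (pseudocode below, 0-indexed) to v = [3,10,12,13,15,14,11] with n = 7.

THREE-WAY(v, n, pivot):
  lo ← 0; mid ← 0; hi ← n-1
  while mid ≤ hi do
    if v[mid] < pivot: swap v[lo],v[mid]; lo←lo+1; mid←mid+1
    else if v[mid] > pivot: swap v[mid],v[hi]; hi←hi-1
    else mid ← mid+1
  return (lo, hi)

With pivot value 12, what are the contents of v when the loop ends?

lo=0 mid=0 hi=6
3<12: swap(0,0), lo=1 mid=1 ⇒ [3,10,12,13,15,14,11]
10<12: swap(1,1), lo=2 mid=2 ⇒ [3,10,12,13,15,14,11]
12=12: mid=3
13>12: swap(3,6), hi=5 ⇒ [3,10,12,11,15,14,13]
11<12: swap(2,3), lo=3 mid=4 ⇒ [3,10,11,12,15,14,13]
15>12: swap(4,5), hi=4 ⇒ [3,10,11,12,14,15,13]
14>12: swap(4,4), hi=3 ⇒ [3,10,11,12,14,15,13]
done. lo=3 hi=3; v=[3,10,11,12,14,15,13]

[3,10,11,12,14,15,13]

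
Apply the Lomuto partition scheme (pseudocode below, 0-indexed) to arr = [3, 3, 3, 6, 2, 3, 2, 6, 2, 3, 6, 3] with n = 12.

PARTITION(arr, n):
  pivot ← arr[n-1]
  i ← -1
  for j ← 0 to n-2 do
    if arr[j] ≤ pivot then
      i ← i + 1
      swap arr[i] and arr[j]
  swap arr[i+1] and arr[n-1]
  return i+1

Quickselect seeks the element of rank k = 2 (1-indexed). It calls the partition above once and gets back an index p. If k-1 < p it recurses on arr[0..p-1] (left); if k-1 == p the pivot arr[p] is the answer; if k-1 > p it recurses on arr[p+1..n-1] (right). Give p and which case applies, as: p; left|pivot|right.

pivot = arr[11] = 3; i = -1
j=0: arr[0]=3 ≤ 3 → i=0, swap arr[0],arr[0] (no change) → [3, 3, 3, 6, 2, 3, 2, 6, 2, 3, 6, 3]
j=1: arr[1]=3 ≤ 3 → i=1, swap arr[1],arr[1] (no change) → [3, 3, 3, 6, 2, 3, 2, 6, 2, 3, 6, 3]
j=2: arr[2]=3 ≤ 3 → i=2, swap arr[2],arr[2] (no change) → [3, 3, 3, 6, 2, 3, 2, 6, 2, 3, 6, 3]
j=3: arr[3]=6 > 3 → no swap
j=4: arr[4]=2 ≤ 3 → i=3, swap arr[3],arr[4] → [3, 3, 3, 2, 6, 3, 2, 6, 2, 3, 6, 3]
j=5: arr[5]=3 ≤ 3 → i=4, swap arr[4],arr[5] → [3, 3, 3, 2, 3, 6, 2, 6, 2, 3, 6, 3]
j=6: arr[6]=2 ≤ 3 → i=5, swap arr[5],arr[6] → [3, 3, 3, 2, 3, 2, 6, 6, 2, 3, 6, 3]
j=7: arr[7]=6 > 3 → no swap
j=8: arr[8]=2 ≤ 3 → i=6, swap arr[6],arr[8] → [3, 3, 3, 2, 3, 2, 2, 6, 6, 3, 6, 3]
j=9: arr[9]=3 ≤ 3 → i=7, swap arr[7],arr[9] → [3, 3, 3, 2, 3, 2, 2, 3, 6, 6, 6, 3]
j=10: arr[10]=6 > 3 → no swap
final swap arr[8],arr[11] → [3, 3, 3, 2, 3, 2, 2, 3, 3, 6, 6, 6]; return 8
p = 8; k-1 = 1 < 8 ⇒ left

8; left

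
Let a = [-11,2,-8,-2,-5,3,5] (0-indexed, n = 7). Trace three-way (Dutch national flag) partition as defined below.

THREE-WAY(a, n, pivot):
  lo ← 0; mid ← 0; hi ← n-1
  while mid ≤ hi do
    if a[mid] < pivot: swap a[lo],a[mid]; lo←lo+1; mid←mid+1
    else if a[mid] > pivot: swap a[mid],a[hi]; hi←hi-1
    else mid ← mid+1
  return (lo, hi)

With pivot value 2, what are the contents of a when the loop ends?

lo=0 mid=0 hi=6
-11<2: swap(0,0), lo=1 mid=1 ⇒ [-11,2,-8,-2,-5,3,5]
2=2: mid=2
-8<2: swap(1,2), lo=2 mid=3 ⇒ [-11,-8,2,-2,-5,3,5]
-2<2: swap(2,3), lo=3 mid=4 ⇒ [-11,-8,-2,2,-5,3,5]
-5<2: swap(3,4), lo=4 mid=5 ⇒ [-11,-8,-2,-5,2,3,5]
3>2: swap(5,6), hi=5 ⇒ [-11,-8,-2,-5,2,5,3]
5>2: swap(5,5), hi=4 ⇒ [-11,-8,-2,-5,2,5,3]
done. lo=4 hi=4; a=[-11,-8,-2,-5,2,5,3]

[-11,-8,-2,-5,2,5,3]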